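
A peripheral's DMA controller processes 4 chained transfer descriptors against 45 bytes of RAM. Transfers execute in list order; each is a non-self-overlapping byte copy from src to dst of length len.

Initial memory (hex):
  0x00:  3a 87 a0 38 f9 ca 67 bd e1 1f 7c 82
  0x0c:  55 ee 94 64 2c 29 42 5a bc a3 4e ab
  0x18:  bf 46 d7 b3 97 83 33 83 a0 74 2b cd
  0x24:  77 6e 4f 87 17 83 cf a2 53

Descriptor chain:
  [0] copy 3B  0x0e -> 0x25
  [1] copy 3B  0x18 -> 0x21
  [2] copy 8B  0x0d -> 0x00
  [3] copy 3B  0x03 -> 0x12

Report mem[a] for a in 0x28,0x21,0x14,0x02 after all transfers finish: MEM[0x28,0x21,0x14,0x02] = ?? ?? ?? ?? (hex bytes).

#0 dst[0x25+3] := {0x94,0x64,0x2c}
#1 dst[0x21+3] := {0xbf,0x46,0xd7}
#2 dst[0x00+8] := {0xee,0x94,0x64,0x2c,0x29,0x42,0x5a,0xbc}
#3 dst[0x12+3] := {0x2c,0x29,0x42}
query mem[0x28]=0x17, mem[0x21]=0xbf, mem[0x14]=0x42, mem[0x02]=0x64

MEM[0x28,0x21,0x14,0x02] = 17 bf 42 64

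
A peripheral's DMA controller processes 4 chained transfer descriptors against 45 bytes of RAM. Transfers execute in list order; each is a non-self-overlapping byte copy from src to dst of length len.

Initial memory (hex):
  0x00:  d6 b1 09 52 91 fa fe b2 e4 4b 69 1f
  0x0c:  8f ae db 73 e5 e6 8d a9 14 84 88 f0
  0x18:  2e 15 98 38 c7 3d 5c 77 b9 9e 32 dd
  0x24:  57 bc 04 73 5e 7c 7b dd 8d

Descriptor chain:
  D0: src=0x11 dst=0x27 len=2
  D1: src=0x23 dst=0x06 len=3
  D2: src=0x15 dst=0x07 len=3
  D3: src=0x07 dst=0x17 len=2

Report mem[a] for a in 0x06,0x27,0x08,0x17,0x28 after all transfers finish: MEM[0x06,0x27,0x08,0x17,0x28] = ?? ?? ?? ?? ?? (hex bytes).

#0 dst[0x27+2] := {0xe6,0x8d}
#1 dst[0x06+3] := {0xdd,0x57,0xbc}
#2 dst[0x07+3] := {0x84,0x88,0xf0}
#3 dst[0x17+2] := {0x84,0x88}
query mem[0x06]=0xdd, mem[0x27]=0xe6, mem[0x08]=0x88, mem[0x17]=0x84, mem[0x28]=0x8d

MEM[0x06,0x27,0x08,0x17,0x28] = dd e6 88 84 8d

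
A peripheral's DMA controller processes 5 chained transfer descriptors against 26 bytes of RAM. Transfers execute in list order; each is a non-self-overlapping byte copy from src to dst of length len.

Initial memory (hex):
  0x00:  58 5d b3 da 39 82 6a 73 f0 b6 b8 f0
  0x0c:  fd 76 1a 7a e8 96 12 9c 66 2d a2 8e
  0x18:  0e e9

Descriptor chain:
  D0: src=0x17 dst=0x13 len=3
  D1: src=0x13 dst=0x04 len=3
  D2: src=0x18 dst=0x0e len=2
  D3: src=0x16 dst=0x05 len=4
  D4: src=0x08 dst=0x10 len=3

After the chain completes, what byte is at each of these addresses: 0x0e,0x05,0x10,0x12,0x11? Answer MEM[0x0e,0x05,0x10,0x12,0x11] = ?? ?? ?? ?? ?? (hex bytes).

MEM[0x0e,0x05,0x10,0x12,0x11] = 0e a2 e9 b8 b6

#0 dst[0x13+3] := {0x8e,0x0e,0xe9}
#1 dst[0x04+3] := {0x8e,0x0e,0xe9}
#2 dst[0x0e+2] := {0x0e,0xe9}
#3 dst[0x05+4] := {0xa2,0x8e,0x0e,0xe9}
#4 dst[0x10+3] := {0xe9,0xb6,0xb8}
query mem[0x0e]=0x0e, mem[0x05]=0xa2, mem[0x10]=0xe9, mem[0x12]=0xb8, mem[0x11]=0xb6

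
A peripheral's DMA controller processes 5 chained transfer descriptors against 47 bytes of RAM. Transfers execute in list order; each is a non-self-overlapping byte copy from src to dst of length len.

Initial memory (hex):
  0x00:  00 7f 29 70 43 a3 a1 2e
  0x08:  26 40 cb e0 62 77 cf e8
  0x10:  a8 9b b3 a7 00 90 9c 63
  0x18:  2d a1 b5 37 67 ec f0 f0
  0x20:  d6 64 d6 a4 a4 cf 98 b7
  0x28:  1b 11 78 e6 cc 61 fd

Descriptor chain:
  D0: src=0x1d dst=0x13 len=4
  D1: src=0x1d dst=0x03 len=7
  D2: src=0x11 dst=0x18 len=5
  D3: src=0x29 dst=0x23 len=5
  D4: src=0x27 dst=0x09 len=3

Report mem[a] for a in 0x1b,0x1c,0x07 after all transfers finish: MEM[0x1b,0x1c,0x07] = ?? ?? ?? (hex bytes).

#0 dst[0x13+4] := {0xec,0xf0,0xf0,0xd6}
#1 dst[0x03+7] := {0xec,0xf0,0xf0,0xd6,0x64,0xd6,0xa4}
#2 dst[0x18+5] := {0x9b,0xb3,0xec,0xf0,0xf0}
#3 dst[0x23+5] := {0x11,0x78,0xe6,0xcc,0x61}
#4 dst[0x09+3] := {0x61,0x1b,0x11}
query mem[0x1b]=0xf0, mem[0x1c]=0xf0, mem[0x07]=0x64

MEM[0x1b,0x1c,0x07] = f0 f0 64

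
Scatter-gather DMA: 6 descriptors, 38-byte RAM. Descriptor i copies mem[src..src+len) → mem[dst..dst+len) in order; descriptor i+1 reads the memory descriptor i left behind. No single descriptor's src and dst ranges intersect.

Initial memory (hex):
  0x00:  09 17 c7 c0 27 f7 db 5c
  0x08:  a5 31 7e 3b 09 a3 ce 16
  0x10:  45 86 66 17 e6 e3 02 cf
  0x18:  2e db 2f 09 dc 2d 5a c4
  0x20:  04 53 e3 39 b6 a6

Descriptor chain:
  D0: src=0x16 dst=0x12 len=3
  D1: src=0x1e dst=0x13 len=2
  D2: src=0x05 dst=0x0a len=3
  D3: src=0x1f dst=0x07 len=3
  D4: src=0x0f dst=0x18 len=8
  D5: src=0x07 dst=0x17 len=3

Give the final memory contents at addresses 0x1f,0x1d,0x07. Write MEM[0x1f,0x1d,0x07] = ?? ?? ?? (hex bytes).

D0: mem[0x12..0x14] <- [02 cf 2e]
D1: mem[0x13..0x14] <- [5a c4]
D2: mem[0x0a..0x0c] <- [f7 db 5c]
D3: mem[0x07..0x09] <- [c4 04 53]
D4: mem[0x18..0x1f] <- [16 45 86 02 5a c4 e3 02]
D5: mem[0x17..0x19] <- [c4 04 53]
query mem[0x1f]=0x02, mem[0x1d]=0xc4, mem[0x07]=0xc4

MEM[0x1f,0x1d,0x07] = 02 c4 c4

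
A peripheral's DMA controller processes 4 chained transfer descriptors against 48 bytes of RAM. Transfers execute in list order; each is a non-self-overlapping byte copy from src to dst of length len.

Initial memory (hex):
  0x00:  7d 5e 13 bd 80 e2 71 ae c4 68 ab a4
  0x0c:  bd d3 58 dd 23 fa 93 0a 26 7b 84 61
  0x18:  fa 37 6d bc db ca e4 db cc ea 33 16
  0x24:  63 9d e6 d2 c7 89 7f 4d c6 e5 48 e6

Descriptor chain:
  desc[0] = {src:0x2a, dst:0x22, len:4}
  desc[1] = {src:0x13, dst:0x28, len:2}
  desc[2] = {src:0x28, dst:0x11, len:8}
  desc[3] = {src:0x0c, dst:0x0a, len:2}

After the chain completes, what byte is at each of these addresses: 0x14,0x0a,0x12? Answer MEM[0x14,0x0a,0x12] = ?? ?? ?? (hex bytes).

MEM[0x14,0x0a,0x12] = 4d bd 26

D0: mem[0x22..0x25] <- [7f 4d c6 e5]
D1: mem[0x28..0x29] <- [0a 26]
D2: mem[0x11..0x18] <- [0a 26 7f 4d c6 e5 48 e6]
D3: mem[0x0a..0x0b] <- [bd d3]
query mem[0x14]=0x4d, mem[0x0a]=0xbd, mem[0x12]=0x26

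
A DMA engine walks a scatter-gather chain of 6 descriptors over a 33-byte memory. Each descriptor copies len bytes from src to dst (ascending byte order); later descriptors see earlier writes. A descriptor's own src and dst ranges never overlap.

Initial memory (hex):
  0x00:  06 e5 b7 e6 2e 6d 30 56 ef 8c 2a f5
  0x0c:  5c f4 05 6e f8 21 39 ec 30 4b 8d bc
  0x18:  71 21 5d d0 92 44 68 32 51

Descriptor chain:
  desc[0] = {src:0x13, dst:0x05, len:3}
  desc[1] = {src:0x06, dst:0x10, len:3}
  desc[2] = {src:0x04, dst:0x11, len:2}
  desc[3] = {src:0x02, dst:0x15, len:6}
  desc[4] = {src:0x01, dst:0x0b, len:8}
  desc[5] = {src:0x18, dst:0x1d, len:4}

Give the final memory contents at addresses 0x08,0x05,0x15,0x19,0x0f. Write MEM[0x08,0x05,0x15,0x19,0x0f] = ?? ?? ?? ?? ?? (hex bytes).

MEM[0x08,0x05,0x15,0x19,0x0f] = ef ec b7 30 ec

[0] 0x13->0x05 len=3 : ec 30 4b
[1] 0x06->0x10 len=3 : 30 4b ef
[2] 0x04->0x11 len=2 : 2e ec
[3] 0x02->0x15 len=6 : b7 e6 2e ec 30 4b
[4] 0x01->0x0b len=8 : e5 b7 e6 2e ec 30 4b ef
[5] 0x18->0x1d len=4 : ec 30 4b d0
query mem[0x08]=0xef, mem[0x05]=0xec, mem[0x15]=0xb7, mem[0x19]=0x30, mem[0x0f]=0xec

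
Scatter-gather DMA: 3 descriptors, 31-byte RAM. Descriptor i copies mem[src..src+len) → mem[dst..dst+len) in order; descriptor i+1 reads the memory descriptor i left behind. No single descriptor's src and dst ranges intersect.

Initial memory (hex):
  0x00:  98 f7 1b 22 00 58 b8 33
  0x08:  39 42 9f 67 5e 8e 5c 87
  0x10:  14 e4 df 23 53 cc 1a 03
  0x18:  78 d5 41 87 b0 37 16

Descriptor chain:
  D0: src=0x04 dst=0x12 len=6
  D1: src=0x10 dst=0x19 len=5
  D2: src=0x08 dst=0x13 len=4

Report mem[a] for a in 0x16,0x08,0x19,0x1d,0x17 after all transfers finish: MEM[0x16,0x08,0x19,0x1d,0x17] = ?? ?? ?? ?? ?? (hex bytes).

[0] 0x04->0x12 len=6 : 00 58 b8 33 39 42
[1] 0x10->0x19 len=5 : 14 e4 00 58 b8
[2] 0x08->0x13 len=4 : 39 42 9f 67
query mem[0x16]=0x67, mem[0x08]=0x39, mem[0x19]=0x14, mem[0x1d]=0xb8, mem[0x17]=0x42

MEM[0x16,0x08,0x19,0x1d,0x17] = 67 39 14 b8 42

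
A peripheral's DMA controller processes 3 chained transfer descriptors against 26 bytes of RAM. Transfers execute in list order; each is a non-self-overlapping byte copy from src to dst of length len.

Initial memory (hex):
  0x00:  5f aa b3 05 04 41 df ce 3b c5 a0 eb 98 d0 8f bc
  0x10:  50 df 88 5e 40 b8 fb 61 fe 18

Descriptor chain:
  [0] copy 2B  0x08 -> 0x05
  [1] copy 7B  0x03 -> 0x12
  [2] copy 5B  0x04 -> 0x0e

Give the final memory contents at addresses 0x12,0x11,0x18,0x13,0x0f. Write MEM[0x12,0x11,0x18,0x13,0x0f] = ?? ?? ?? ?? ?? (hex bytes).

D0: mem[0x05..0x06] <- [3b c5]
D1: mem[0x12..0x18] <- [05 04 3b c5 ce 3b c5]
D2: mem[0x0e..0x12] <- [04 3b c5 ce 3b]
query mem[0x12]=0x3b, mem[0x11]=0xce, mem[0x18]=0xc5, mem[0x13]=0x04, mem[0x0f]=0x3b

MEM[0x12,0x11,0x18,0x13,0x0f] = 3b ce c5 04 3b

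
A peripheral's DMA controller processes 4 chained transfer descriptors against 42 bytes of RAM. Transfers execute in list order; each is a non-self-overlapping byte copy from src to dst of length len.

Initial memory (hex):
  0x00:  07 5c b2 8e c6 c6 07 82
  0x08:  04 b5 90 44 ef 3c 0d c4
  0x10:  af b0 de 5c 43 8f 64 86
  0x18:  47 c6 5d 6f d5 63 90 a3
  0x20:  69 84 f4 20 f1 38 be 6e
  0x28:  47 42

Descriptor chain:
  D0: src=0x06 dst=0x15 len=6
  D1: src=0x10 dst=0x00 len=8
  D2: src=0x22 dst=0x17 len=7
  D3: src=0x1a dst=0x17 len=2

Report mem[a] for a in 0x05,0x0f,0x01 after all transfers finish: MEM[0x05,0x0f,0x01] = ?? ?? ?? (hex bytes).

D0: mem[0x15..0x1a] <- [07 82 04 b5 90 44]
D1: mem[0x00..0x07] <- [af b0 de 5c 43 07 82 04]
D2: mem[0x17..0x1d] <- [f4 20 f1 38 be 6e 47]
D3: mem[0x17..0x18] <- [38 be]
query mem[0x05]=0x07, mem[0x0f]=0xc4, mem[0x01]=0xb0

MEM[0x05,0x0f,0x01] = 07 c4 b0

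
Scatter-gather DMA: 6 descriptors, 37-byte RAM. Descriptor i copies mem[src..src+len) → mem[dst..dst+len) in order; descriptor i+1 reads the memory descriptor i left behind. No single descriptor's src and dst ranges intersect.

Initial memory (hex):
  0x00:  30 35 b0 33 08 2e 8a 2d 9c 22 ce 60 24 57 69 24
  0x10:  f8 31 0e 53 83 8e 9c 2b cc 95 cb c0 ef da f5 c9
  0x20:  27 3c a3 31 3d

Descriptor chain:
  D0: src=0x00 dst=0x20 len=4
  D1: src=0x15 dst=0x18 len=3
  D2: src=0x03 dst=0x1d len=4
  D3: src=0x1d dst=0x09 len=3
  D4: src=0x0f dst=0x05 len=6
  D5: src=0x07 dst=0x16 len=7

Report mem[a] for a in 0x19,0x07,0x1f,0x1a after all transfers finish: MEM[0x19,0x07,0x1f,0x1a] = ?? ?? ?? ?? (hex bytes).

MEM[0x19,0x07,0x1f,0x1a] = 83 31 2e 2e

  after D0: wrote 4B at 0x20 = 3035b033
  after D1: wrote 3B at 0x18 = 8e9c2b
  after D2: wrote 4B at 0x1d = 33082e8a
  after D3: wrote 3B at 0x09 = 33082e
  after D4: wrote 6B at 0x05 = 24f8310e5383
  after D5: wrote 7B at 0x16 = 310e53832e2457
query mem[0x19]=0x83, mem[0x07]=0x31, mem[0x1f]=0x2e, mem[0x1a]=0x2e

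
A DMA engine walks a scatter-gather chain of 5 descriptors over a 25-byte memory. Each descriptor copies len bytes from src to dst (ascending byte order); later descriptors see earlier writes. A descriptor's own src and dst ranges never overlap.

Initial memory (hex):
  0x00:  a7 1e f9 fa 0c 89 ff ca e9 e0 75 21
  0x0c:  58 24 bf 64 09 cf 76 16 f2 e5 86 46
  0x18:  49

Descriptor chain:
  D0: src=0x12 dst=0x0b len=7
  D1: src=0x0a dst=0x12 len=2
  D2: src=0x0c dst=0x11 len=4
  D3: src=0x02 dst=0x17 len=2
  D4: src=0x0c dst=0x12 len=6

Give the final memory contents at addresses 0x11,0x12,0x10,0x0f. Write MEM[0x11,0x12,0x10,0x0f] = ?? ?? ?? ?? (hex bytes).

#0 dst[0x0b+7] := {0x76,0x16,0xf2,0xe5,0x86,0x46,0x49}
#1 dst[0x12+2] := {0x75,0x76}
#2 dst[0x11+4] := {0x16,0xf2,0xe5,0x86}
#3 dst[0x17+2] := {0xf9,0xfa}
#4 dst[0x12+6] := {0x16,0xf2,0xe5,0x86,0x46,0x16}
query mem[0x11]=0x16, mem[0x12]=0x16, mem[0x10]=0x46, mem[0x0f]=0x86

MEM[0x11,0x12,0x10,0x0f] = 16 16 46 86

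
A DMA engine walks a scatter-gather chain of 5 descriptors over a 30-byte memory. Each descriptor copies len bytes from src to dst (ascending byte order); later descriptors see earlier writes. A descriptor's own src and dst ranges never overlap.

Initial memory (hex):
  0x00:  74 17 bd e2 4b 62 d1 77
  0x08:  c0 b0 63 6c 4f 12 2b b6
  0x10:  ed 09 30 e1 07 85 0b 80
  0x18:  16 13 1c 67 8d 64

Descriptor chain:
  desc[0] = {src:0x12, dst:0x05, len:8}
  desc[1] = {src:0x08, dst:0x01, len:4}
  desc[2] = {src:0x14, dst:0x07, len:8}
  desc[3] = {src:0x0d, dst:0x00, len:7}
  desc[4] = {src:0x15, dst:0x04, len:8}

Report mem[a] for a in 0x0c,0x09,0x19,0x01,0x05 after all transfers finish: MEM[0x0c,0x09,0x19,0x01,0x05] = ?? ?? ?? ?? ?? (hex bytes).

MEM[0x0c,0x09,0x19,0x01,0x05] = 13 1c 13 67 0b

D0: mem[0x05..0x0c] <- [30 e1 07 85 0b 80 16 13]
D1: mem[0x01..0x04] <- [85 0b 80 16]
D2: mem[0x07..0x0e] <- [07 85 0b 80 16 13 1c 67]
D3: mem[0x00..0x06] <- [1c 67 b6 ed 09 30 e1]
D4: mem[0x04..0x0b] <- [85 0b 80 16 13 1c 67 8d]
query mem[0x0c]=0x13, mem[0x09]=0x1c, mem[0x19]=0x13, mem[0x01]=0x67, mem[0x05]=0x0b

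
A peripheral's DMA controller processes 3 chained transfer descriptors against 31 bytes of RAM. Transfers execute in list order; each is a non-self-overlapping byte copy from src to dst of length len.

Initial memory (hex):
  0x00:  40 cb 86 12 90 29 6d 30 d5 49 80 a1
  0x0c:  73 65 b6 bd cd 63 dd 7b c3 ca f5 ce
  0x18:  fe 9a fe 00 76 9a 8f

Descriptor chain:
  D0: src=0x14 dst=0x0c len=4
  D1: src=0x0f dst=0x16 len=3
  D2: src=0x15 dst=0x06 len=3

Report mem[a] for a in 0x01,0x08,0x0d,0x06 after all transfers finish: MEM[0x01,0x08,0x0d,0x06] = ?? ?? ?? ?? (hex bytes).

MEM[0x01,0x08,0x0d,0x06] = cb cd ca ca

  after D0: wrote 4B at 0x0c = c3caf5ce
  after D1: wrote 3B at 0x16 = cecd63
  after D2: wrote 3B at 0x06 = cacecd
query mem[0x01]=0xcb, mem[0x08]=0xcd, mem[0x0d]=0xca, mem[0x06]=0xca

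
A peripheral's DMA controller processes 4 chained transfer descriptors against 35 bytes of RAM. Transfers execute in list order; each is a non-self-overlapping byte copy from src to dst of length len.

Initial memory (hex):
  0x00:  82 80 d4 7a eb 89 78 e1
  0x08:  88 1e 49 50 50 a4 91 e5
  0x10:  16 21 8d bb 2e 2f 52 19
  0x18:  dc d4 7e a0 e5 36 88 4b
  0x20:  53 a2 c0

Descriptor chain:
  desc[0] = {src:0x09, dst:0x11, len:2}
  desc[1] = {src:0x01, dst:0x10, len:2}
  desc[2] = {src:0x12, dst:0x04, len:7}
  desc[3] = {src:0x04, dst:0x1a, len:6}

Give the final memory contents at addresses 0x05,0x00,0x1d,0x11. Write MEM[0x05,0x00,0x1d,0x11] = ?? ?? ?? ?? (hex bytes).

MEM[0x05,0x00,0x1d,0x11] = bb 82 2f d4

[0] 0x09->0x11 len=2 : 1e 49
[1] 0x01->0x10 len=2 : 80 d4
[2] 0x12->0x04 len=7 : 49 bb 2e 2f 52 19 dc
[3] 0x04->0x1a len=6 : 49 bb 2e 2f 52 19
query mem[0x05]=0xbb, mem[0x00]=0x82, mem[0x1d]=0x2f, mem[0x11]=0xd4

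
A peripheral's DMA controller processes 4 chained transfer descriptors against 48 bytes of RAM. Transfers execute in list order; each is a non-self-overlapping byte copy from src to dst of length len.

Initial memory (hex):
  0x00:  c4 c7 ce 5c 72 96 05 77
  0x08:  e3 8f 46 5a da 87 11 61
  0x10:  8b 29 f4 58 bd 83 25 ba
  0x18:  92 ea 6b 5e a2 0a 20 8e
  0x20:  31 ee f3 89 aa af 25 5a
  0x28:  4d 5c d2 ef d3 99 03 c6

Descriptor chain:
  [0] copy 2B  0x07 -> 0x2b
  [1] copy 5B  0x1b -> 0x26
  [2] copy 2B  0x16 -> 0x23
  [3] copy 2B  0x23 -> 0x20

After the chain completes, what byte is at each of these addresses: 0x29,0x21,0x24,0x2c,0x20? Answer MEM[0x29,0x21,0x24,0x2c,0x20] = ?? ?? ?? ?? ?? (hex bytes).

  after D0: wrote 2B at 0x2b = 77e3
  after D1: wrote 5B at 0x26 = 5ea20a208e
  after D2: wrote 2B at 0x23 = 25ba
  after D3: wrote 2B at 0x20 = 25ba
query mem[0x29]=0x20, mem[0x21]=0xba, mem[0x24]=0xba, mem[0x2c]=0xe3, mem[0x20]=0x25

MEM[0x29,0x21,0x24,0x2c,0x20] = 20 ba ba e3 25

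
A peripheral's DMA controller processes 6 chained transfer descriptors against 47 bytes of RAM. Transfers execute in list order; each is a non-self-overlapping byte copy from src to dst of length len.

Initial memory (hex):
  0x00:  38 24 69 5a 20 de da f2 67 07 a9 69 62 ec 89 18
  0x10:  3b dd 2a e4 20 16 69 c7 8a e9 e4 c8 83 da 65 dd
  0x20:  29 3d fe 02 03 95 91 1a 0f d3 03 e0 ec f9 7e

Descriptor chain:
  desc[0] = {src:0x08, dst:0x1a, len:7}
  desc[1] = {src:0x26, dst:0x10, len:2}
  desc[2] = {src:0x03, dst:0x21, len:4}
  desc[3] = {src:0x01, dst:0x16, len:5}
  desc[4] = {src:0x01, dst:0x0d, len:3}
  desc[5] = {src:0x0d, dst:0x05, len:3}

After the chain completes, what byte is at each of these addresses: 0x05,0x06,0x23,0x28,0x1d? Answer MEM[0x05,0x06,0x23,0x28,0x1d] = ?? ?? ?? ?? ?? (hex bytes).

MEM[0x05,0x06,0x23,0x28,0x1d] = 24 69 de 0f 69

[0] 0x08->0x1a len=7 : 67 07 a9 69 62 ec 89
[1] 0x26->0x10 len=2 : 91 1a
[2] 0x03->0x21 len=4 : 5a 20 de da
[3] 0x01->0x16 len=5 : 24 69 5a 20 de
[4] 0x01->0x0d len=3 : 24 69 5a
[5] 0x0d->0x05 len=3 : 24 69 5a
query mem[0x05]=0x24, mem[0x06]=0x69, mem[0x23]=0xde, mem[0x28]=0x0f, mem[0x1d]=0x69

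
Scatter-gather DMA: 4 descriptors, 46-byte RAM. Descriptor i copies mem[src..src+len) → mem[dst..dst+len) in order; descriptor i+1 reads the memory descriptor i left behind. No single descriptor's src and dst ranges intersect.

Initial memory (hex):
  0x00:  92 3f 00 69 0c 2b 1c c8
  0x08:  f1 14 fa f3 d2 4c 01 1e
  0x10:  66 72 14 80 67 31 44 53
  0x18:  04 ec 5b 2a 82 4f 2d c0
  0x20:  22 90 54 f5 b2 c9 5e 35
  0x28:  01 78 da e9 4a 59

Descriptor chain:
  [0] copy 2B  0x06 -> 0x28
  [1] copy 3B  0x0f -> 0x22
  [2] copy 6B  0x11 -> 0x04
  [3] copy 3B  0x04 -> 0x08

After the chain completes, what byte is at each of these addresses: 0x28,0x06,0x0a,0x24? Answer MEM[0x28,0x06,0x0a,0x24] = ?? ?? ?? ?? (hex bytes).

MEM[0x28,0x06,0x0a,0x24] = 1c 80 80 72

#0 dst[0x28+2] := {0x1c,0xc8}
#1 dst[0x22+3] := {0x1e,0x66,0x72}
#2 dst[0x04+6] := {0x72,0x14,0x80,0x67,0x31,0x44}
#3 dst[0x08+3] := {0x72,0x14,0x80}
query mem[0x28]=0x1c, mem[0x06]=0x80, mem[0x0a]=0x80, mem[0x24]=0x72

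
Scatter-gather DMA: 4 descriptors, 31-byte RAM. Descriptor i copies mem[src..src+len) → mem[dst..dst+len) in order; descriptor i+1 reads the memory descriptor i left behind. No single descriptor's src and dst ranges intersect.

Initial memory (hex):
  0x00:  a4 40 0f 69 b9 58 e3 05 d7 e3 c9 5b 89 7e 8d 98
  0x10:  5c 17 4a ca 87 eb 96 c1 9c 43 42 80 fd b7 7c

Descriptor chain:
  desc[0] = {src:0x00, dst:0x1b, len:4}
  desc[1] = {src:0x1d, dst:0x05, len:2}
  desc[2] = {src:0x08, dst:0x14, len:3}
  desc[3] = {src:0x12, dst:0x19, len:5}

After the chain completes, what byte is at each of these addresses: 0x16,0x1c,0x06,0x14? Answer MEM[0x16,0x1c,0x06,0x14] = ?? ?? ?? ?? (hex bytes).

MEM[0x16,0x1c,0x06,0x14] = c9 e3 69 d7

  after D0: wrote 4B at 0x1b = a4400f69
  after D1: wrote 2B at 0x05 = 0f69
  after D2: wrote 3B at 0x14 = d7e3c9
  after D3: wrote 5B at 0x19 = 4acad7e3c9
query mem[0x16]=0xc9, mem[0x1c]=0xe3, mem[0x06]=0x69, mem[0x14]=0xd7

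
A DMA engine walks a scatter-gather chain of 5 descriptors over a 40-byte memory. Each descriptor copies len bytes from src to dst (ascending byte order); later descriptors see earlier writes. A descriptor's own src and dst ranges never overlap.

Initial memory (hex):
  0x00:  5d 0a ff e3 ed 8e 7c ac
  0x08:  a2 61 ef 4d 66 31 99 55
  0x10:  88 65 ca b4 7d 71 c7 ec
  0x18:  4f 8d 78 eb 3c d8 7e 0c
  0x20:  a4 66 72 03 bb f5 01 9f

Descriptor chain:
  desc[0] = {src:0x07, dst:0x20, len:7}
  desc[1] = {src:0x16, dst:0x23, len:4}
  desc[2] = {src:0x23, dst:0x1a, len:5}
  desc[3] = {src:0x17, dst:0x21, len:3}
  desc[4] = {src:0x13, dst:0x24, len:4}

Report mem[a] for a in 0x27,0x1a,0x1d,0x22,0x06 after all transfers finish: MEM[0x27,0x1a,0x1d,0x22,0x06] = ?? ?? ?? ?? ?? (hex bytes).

  after D0: wrote 7B at 0x20 = aca261ef4d6631
  after D1: wrote 4B at 0x23 = c7ec4f8d
  after D2: wrote 5B at 0x1a = c7ec4f8d9f
  after D3: wrote 3B at 0x21 = ec4f8d
  after D4: wrote 4B at 0x24 = b47d71c7
query mem[0x27]=0xc7, mem[0x1a]=0xc7, mem[0x1d]=0x8d, mem[0x22]=0x4f, mem[0x06]=0x7c

MEM[0x27,0x1a,0x1d,0x22,0x06] = c7 c7 8d 4f 7c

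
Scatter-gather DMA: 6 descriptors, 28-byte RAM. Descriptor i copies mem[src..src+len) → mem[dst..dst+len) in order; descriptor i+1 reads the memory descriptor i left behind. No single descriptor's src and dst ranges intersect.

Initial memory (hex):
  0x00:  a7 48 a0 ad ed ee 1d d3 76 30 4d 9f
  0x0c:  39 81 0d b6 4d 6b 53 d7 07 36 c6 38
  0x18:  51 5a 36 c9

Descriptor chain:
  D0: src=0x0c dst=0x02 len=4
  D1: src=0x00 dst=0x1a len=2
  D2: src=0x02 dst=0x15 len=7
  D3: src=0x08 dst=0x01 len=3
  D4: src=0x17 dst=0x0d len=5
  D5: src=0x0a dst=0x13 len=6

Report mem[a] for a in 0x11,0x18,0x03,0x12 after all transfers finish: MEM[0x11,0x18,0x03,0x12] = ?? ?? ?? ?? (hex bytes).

MEM[0x11,0x18,0x03,0x12] = 76 1d 4d 53

[0] 0x0c->0x02 len=4 : 39 81 0d b6
[1] 0x00->0x1a len=2 : a7 48
[2] 0x02->0x15 len=7 : 39 81 0d b6 1d d3 76
[3] 0x08->0x01 len=3 : 76 30 4d
[4] 0x17->0x0d len=5 : 0d b6 1d d3 76
[5] 0x0a->0x13 len=6 : 4d 9f 39 0d b6 1d
query mem[0x11]=0x76, mem[0x18]=0x1d, mem[0x03]=0x4d, mem[0x12]=0x53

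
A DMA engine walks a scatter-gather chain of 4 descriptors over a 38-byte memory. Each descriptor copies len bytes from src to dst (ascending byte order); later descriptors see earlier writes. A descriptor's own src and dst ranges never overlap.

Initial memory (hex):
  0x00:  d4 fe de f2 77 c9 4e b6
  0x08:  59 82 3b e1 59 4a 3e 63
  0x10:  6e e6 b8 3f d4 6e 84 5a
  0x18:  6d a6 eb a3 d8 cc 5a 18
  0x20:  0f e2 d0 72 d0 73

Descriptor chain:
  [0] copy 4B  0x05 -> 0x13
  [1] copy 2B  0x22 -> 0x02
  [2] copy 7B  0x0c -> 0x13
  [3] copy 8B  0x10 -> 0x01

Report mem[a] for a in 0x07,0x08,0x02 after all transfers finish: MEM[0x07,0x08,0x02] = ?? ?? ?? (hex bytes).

[0] 0x05->0x13 len=4 : c9 4e b6 59
[1] 0x22->0x02 len=2 : d0 72
[2] 0x0c->0x13 len=7 : 59 4a 3e 63 6e e6 b8
[3] 0x10->0x01 len=8 : 6e e6 b8 59 4a 3e 63 6e
query mem[0x07]=0x63, mem[0x08]=0x6e, mem[0x02]=0xe6

MEM[0x07,0x08,0x02] = 63 6e e6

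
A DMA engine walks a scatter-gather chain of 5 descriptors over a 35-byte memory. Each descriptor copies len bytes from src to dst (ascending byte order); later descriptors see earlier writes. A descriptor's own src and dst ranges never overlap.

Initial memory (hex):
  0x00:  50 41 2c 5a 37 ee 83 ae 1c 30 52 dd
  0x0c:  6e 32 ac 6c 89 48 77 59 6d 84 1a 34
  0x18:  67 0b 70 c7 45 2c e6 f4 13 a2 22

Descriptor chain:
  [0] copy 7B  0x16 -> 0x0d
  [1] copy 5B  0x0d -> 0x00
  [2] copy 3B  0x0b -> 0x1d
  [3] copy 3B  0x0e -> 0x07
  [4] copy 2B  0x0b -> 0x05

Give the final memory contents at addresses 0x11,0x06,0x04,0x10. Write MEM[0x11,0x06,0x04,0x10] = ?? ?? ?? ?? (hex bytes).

MEM[0x11,0x06,0x04,0x10] = 70 6e 70 0b

  after D0: wrote 7B at 0x0d = 1a34670b70c745
  after D1: wrote 5B at 0x00 = 1a34670b70
  after D2: wrote 3B at 0x1d = dd6e1a
  after D3: wrote 3B at 0x07 = 34670b
  after D4: wrote 2B at 0x05 = dd6e
query mem[0x11]=0x70, mem[0x06]=0x6e, mem[0x04]=0x70, mem[0x10]=0x0b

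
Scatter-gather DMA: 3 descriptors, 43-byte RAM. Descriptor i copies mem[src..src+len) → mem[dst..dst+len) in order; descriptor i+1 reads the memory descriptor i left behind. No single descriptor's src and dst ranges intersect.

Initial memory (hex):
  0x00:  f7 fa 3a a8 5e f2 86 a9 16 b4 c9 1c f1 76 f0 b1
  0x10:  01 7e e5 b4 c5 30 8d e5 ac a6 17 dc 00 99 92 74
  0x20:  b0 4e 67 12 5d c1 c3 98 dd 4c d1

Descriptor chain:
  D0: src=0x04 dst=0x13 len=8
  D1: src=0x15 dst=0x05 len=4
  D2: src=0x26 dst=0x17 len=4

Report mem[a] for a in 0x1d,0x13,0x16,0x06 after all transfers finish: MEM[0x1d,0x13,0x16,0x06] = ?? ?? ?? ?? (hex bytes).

[0] 0x04->0x13 len=8 : 5e f2 86 a9 16 b4 c9 1c
[1] 0x15->0x05 len=4 : 86 a9 16 b4
[2] 0x26->0x17 len=4 : c3 98 dd 4c
query mem[0x1d]=0x99, mem[0x13]=0x5e, mem[0x16]=0xa9, mem[0x06]=0xa9

MEM[0x1d,0x13,0x16,0x06] = 99 5e a9 a9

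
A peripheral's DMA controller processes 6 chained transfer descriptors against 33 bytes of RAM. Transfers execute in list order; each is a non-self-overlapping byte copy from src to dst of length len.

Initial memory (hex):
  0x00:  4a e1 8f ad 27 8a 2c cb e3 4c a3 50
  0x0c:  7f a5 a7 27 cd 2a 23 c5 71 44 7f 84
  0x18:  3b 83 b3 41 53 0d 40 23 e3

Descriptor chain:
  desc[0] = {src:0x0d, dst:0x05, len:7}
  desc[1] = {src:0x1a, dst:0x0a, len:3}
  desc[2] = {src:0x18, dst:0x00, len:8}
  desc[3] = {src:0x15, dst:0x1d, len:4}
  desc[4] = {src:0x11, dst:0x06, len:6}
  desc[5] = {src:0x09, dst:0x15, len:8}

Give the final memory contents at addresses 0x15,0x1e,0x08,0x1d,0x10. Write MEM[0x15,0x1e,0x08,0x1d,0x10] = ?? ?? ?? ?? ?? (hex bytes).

MEM[0x15,0x1e,0x08,0x1d,0x10] = 71 7f c5 44 cd

D0: mem[0x05..0x0b] <- [a5 a7 27 cd 2a 23 c5]
D1: mem[0x0a..0x0c] <- [b3 41 53]
D2: mem[0x00..0x07] <- [3b 83 b3 41 53 0d 40 23]
D3: mem[0x1d..0x20] <- [44 7f 84 3b]
D4: mem[0x06..0x0b] <- [2a 23 c5 71 44 7f]
D5: mem[0x15..0x1c] <- [71 44 7f 53 a5 a7 27 cd]
query mem[0x15]=0x71, mem[0x1e]=0x7f, mem[0x08]=0xc5, mem[0x1d]=0x44, mem[0x10]=0xcd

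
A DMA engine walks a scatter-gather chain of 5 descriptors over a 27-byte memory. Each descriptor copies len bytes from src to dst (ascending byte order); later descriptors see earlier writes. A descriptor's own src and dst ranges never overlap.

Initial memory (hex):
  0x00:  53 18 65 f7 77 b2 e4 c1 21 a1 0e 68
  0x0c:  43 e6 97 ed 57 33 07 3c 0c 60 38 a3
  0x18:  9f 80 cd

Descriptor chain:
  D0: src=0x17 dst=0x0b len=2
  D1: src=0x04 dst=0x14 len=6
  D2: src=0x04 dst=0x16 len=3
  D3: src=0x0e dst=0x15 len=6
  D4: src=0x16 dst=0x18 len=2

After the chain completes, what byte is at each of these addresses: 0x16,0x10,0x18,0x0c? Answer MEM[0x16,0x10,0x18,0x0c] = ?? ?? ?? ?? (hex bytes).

  after D0: wrote 2B at 0x0b = a39f
  after D1: wrote 6B at 0x14 = 77b2e4c121a1
  after D2: wrote 3B at 0x16 = 77b2e4
  after D3: wrote 6B at 0x15 = 97ed5733073c
  after D4: wrote 2B at 0x18 = ed57
query mem[0x16]=0xed, mem[0x10]=0x57, mem[0x18]=0xed, mem[0x0c]=0x9f

MEM[0x16,0x10,0x18,0x0c] = ed 57 ed 9f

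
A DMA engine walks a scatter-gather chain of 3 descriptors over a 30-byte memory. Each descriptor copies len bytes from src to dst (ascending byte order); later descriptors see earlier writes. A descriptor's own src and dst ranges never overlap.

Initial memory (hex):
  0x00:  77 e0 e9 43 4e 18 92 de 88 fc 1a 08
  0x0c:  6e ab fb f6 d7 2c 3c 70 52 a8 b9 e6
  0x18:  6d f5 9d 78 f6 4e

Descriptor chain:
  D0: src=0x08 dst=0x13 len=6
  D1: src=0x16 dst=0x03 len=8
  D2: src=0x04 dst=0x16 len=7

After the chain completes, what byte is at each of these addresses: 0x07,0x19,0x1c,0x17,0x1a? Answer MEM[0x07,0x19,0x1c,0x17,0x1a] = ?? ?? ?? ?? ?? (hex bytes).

#0 dst[0x13+6] := {0x88,0xfc,0x1a,0x08,0x6e,0xab}
#1 dst[0x03+8] := {0x08,0x6e,0xab,0xf5,0x9d,0x78,0xf6,0x4e}
#2 dst[0x16+7] := {0x6e,0xab,0xf5,0x9d,0x78,0xf6,0x4e}
query mem[0x07]=0x9d, mem[0x19]=0x9d, mem[0x1c]=0x4e, mem[0x17]=0xab, mem[0x1a]=0x78

MEM[0x07,0x19,0x1c,0x17,0x1a] = 9d 9d 4e ab 78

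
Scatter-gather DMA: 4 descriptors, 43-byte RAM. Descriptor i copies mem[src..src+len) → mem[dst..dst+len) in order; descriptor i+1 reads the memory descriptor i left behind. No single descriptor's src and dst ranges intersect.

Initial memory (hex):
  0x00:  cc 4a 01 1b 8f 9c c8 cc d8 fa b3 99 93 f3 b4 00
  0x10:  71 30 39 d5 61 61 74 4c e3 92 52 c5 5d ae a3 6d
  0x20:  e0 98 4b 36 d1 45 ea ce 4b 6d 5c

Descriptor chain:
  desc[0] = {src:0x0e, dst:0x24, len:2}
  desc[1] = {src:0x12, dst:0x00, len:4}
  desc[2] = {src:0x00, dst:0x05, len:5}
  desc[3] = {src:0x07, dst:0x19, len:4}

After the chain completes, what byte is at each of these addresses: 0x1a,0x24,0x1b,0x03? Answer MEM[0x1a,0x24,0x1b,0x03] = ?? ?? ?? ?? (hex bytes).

MEM[0x1a,0x24,0x1b,0x03] = 61 b4 8f 61

#0 dst[0x24+2] := {0xb4,0x00}
#1 dst[0x00+4] := {0x39,0xd5,0x61,0x61}
#2 dst[0x05+5] := {0x39,0xd5,0x61,0x61,0x8f}
#3 dst[0x19+4] := {0x61,0x61,0x8f,0xb3}
query mem[0x1a]=0x61, mem[0x24]=0xb4, mem[0x1b]=0x8f, mem[0x03]=0x61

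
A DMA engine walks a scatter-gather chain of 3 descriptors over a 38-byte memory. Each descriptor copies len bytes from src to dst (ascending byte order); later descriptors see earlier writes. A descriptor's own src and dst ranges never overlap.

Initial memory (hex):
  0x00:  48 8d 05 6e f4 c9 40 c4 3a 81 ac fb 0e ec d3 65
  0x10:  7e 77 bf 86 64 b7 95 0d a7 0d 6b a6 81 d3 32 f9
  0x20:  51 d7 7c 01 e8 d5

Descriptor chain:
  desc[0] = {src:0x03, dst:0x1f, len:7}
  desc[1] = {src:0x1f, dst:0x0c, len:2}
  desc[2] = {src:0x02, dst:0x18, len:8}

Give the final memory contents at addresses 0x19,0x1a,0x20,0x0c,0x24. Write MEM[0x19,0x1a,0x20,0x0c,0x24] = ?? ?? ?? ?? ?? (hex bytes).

MEM[0x19,0x1a,0x20,0x0c,0x24] = 6e f4 f4 6e 3a

[0] 0x03->0x1f len=7 : 6e f4 c9 40 c4 3a 81
[1] 0x1f->0x0c len=2 : 6e f4
[2] 0x02->0x18 len=8 : 05 6e f4 c9 40 c4 3a 81
query mem[0x19]=0x6e, mem[0x1a]=0xf4, mem[0x20]=0xf4, mem[0x0c]=0x6e, mem[0x24]=0x3a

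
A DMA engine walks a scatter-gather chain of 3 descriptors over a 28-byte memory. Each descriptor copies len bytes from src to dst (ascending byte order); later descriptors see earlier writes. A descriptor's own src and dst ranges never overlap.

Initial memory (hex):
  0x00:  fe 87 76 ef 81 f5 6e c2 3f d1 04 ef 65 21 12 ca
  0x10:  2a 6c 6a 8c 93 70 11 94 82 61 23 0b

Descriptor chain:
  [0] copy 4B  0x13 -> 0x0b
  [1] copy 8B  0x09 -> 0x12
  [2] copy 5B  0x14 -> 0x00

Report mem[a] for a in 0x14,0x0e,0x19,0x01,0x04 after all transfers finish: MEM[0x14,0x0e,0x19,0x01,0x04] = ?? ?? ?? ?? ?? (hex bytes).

MEM[0x14,0x0e,0x19,0x01,0x04] = 8c 11 2a 93 ca

  after D0: wrote 4B at 0x0b = 8c937011
  after D1: wrote 8B at 0x12 = d1048c937011ca2a
  after D2: wrote 5B at 0x00 = 8c937011ca
query mem[0x14]=0x8c, mem[0x0e]=0x11, mem[0x19]=0x2a, mem[0x01]=0x93, mem[0x04]=0xca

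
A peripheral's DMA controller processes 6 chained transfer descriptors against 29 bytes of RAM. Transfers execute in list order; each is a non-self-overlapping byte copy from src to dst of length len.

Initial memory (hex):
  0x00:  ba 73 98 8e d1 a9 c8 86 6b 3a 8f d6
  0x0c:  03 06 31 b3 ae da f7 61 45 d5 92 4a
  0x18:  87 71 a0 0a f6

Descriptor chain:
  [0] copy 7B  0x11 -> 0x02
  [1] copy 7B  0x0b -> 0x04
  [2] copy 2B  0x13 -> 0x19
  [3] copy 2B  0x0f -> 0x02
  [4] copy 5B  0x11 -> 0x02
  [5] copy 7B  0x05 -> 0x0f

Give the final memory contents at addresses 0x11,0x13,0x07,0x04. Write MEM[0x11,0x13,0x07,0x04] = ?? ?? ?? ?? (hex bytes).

MEM[0x11,0x13,0x07,0x04] = 31 ae 31 61

#0 dst[0x02+7] := {0xda,0xf7,0x61,0x45,0xd5,0x92,0x4a}
#1 dst[0x04+7] := {0xd6,0x03,0x06,0x31,0xb3,0xae,0xda}
#2 dst[0x19+2] := {0x61,0x45}
#3 dst[0x02+2] := {0xb3,0xae}
#4 dst[0x02+5] := {0xda,0xf7,0x61,0x45,0xd5}
#5 dst[0x0f+7] := {0x45,0xd5,0x31,0xb3,0xae,0xda,0xd6}
query mem[0x11]=0x31, mem[0x13]=0xae, mem[0x07]=0x31, mem[0x04]=0x61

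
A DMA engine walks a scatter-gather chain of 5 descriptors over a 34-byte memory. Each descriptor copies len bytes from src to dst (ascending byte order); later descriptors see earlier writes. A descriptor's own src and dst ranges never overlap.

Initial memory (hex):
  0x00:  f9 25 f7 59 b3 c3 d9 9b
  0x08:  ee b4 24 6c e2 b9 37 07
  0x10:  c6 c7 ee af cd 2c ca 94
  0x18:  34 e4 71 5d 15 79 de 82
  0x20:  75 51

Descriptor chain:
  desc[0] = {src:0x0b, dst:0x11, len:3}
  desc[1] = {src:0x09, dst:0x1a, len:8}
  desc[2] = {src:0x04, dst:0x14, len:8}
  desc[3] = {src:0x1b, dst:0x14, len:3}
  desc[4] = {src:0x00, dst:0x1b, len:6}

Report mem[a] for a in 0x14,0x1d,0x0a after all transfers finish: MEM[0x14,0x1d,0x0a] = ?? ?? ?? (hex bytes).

  after D0: wrote 3B at 0x11 = 6ce2b9
  after D1: wrote 8B at 0x1a = b4246ce2b93707c6
  after D2: wrote 8B at 0x14 = b3c3d99beeb4246c
  after D3: wrote 3B at 0x14 = 6c6ce2
  after D4: wrote 6B at 0x1b = f925f759b3c3
query mem[0x14]=0x6c, mem[0x1d]=0xf7, mem[0x0a]=0x24

MEM[0x14,0x1d,0x0a] = 6c f7 24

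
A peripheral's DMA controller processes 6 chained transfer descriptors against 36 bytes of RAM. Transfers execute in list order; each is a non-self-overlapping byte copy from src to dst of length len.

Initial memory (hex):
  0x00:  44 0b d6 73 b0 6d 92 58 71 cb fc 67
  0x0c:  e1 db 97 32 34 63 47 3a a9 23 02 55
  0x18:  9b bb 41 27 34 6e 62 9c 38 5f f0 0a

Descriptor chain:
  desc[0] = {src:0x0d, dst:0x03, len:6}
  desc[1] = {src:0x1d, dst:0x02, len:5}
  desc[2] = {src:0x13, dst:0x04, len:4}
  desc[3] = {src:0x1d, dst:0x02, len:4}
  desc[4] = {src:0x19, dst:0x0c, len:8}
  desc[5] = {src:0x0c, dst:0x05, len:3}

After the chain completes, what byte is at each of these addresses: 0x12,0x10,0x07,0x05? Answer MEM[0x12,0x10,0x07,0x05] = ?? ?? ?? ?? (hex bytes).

  after D0: wrote 6B at 0x03 = db9732346347
  after D1: wrote 5B at 0x02 = 6e629c385f
  after D2: wrote 4B at 0x04 = 3aa92302
  after D3: wrote 4B at 0x02 = 6e629c38
  after D4: wrote 8B at 0x0c = bb4127346e629c38
  after D5: wrote 3B at 0x05 = bb4127
query mem[0x12]=0x9c, mem[0x10]=0x6e, mem[0x07]=0x27, mem[0x05]=0xbb

MEM[0x12,0x10,0x07,0x05] = 9c 6e 27 bb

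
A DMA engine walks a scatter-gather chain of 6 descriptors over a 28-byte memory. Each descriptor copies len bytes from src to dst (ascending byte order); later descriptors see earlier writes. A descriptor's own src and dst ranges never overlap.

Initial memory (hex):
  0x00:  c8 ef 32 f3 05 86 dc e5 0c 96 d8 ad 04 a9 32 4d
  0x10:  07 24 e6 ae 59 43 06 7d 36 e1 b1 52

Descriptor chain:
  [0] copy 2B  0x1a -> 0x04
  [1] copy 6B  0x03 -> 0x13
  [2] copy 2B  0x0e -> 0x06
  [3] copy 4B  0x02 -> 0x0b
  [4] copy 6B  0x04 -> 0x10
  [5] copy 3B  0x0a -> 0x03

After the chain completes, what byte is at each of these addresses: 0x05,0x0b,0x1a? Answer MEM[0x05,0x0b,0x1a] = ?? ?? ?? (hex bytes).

#0 dst[0x04+2] := {0xb1,0x52}
#1 dst[0x13+6] := {0xf3,0xb1,0x52,0xdc,0xe5,0x0c}
#2 dst[0x06+2] := {0x32,0x4d}
#3 dst[0x0b+4] := {0x32,0xf3,0xb1,0x52}
#4 dst[0x10+6] := {0xb1,0x52,0x32,0x4d,0x0c,0x96}
#5 dst[0x03+3] := {0xd8,0x32,0xf3}
query mem[0x05]=0xf3, mem[0x0b]=0x32, mem[0x1a]=0xb1

MEM[0x05,0x0b,0x1a] = f3 32 b1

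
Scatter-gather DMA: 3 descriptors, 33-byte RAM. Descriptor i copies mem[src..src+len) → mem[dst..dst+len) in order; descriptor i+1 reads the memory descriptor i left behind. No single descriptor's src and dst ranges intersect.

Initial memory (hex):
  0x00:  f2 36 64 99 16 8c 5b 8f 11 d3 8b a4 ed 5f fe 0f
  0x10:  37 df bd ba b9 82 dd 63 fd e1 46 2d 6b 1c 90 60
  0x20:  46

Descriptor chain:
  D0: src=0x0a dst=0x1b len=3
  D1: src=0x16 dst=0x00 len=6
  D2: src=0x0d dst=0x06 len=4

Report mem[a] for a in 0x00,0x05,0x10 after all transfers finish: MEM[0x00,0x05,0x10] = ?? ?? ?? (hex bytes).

MEM[0x00,0x05,0x10] = dd 8b 37

  after D0: wrote 3B at 0x1b = 8ba4ed
  after D1: wrote 6B at 0x00 = dd63fde1468b
  after D2: wrote 4B at 0x06 = 5ffe0f37
query mem[0x00]=0xdd, mem[0x05]=0x8b, mem[0x10]=0x37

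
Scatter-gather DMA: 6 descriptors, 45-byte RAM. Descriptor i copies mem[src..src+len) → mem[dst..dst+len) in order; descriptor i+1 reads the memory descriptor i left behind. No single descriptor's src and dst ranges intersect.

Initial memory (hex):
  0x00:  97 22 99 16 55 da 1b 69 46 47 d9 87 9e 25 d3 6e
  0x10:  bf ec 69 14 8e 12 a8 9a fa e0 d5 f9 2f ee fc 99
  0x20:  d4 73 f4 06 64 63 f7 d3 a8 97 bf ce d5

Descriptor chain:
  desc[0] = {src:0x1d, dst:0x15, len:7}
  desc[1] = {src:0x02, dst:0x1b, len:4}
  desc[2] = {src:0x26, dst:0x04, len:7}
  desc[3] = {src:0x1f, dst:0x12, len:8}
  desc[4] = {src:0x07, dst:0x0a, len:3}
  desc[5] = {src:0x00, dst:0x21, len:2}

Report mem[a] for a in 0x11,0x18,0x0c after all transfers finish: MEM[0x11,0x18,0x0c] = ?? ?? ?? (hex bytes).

MEM[0x11,0x18,0x0c] = ec 63 ce

  after D0: wrote 7B at 0x15 = eefc99d473f406
  after D1: wrote 4B at 0x1b = 991655da
  after D2: wrote 7B at 0x04 = f7d3a897bfced5
  after D3: wrote 8B at 0x12 = 99d473f4066463f7
  after D4: wrote 3B at 0x0a = 97bfce
  after D5: wrote 2B at 0x21 = 9722
query mem[0x11]=0xec, mem[0x18]=0x63, mem[0x0c]=0xce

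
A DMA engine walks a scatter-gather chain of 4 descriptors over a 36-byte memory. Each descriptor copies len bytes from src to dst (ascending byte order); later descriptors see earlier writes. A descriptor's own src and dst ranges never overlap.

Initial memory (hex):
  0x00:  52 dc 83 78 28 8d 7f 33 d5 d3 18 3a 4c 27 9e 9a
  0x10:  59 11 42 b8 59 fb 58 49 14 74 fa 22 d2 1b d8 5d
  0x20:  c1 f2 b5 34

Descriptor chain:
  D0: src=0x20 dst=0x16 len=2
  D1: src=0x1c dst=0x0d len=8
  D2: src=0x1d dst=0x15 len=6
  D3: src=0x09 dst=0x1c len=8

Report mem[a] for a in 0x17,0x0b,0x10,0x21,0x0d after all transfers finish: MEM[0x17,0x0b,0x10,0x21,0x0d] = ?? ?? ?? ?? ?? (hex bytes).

MEM[0x17,0x0b,0x10,0x21,0x0d] = 5d 3a 5d 1b d2

#0 dst[0x16+2] := {0xc1,0xf2}
#1 dst[0x0d+8] := {0xd2,0x1b,0xd8,0x5d,0xc1,0xf2,0xb5,0x34}
#2 dst[0x15+6] := {0x1b,0xd8,0x5d,0xc1,0xf2,0xb5}
#3 dst[0x1c+8] := {0xd3,0x18,0x3a,0x4c,0xd2,0x1b,0xd8,0x5d}
query mem[0x17]=0x5d, mem[0x0b]=0x3a, mem[0x10]=0x5d, mem[0x21]=0x1b, mem[0x0d]=0xd2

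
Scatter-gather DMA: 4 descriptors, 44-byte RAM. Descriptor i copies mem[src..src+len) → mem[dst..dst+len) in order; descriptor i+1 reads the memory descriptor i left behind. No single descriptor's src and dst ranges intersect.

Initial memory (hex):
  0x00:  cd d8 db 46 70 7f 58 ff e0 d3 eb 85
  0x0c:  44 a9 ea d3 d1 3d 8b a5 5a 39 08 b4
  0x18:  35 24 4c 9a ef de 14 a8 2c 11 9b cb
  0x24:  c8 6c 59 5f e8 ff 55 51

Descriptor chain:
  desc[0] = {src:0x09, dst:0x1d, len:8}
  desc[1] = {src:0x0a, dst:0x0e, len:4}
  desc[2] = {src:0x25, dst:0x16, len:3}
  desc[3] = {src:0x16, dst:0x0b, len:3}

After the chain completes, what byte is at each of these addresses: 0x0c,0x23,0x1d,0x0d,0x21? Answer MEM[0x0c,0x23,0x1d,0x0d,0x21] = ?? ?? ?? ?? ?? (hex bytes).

MEM[0x0c,0x23,0x1d,0x0d,0x21] = 59 d3 d3 5f a9

#0 dst[0x1d+8] := {0xd3,0xeb,0x85,0x44,0xa9,0xea,0xd3,0xd1}
#1 dst[0x0e+4] := {0xeb,0x85,0x44,0xa9}
#2 dst[0x16+3] := {0x6c,0x59,0x5f}
#3 dst[0x0b+3] := {0x6c,0x59,0x5f}
query mem[0x0c]=0x59, mem[0x23]=0xd3, mem[0x1d]=0xd3, mem[0x0d]=0x5f, mem[0x21]=0xa9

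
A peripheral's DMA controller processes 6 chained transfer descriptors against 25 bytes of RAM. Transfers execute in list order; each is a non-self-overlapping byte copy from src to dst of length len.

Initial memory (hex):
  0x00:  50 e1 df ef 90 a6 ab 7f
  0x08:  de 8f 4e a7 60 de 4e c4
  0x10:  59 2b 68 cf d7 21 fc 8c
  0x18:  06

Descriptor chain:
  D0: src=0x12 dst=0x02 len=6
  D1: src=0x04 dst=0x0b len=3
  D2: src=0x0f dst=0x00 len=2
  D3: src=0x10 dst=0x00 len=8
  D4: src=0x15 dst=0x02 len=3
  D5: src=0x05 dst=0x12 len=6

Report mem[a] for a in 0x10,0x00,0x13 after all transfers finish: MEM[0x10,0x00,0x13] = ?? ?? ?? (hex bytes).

D0: mem[0x02..0x07] <- [68 cf d7 21 fc 8c]
D1: mem[0x0b..0x0d] <- [d7 21 fc]
D2: mem[0x00..0x01] <- [c4 59]
D3: mem[0x00..0x07] <- [59 2b 68 cf d7 21 fc 8c]
D4: mem[0x02..0x04] <- [21 fc 8c]
D5: mem[0x12..0x17] <- [21 fc 8c de 8f 4e]
query mem[0x10]=0x59, mem[0x00]=0x59, mem[0x13]=0xfc

MEM[0x10,0x00,0x13] = 59 59 fc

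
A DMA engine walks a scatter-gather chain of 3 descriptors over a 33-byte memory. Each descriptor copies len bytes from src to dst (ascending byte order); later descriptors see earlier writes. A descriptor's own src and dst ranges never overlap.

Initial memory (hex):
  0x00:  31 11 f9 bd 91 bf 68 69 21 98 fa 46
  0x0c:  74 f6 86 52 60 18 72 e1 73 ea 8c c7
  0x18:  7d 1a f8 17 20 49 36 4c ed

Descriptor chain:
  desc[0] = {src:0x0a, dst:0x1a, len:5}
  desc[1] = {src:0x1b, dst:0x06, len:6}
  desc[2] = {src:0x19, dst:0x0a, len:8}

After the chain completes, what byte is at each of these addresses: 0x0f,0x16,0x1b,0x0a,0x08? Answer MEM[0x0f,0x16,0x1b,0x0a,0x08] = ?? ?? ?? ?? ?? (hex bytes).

MEM[0x0f,0x16,0x1b,0x0a,0x08] = 86 8c 46 1a f6

  after D0: wrote 5B at 0x1a = fa4674f686
  after D1: wrote 6B at 0x06 = 4674f6864ced
  after D2: wrote 8B at 0x0a = 1afa4674f6864ced
query mem[0x0f]=0x86, mem[0x16]=0x8c, mem[0x1b]=0x46, mem[0x0a]=0x1a, mem[0x08]=0xf6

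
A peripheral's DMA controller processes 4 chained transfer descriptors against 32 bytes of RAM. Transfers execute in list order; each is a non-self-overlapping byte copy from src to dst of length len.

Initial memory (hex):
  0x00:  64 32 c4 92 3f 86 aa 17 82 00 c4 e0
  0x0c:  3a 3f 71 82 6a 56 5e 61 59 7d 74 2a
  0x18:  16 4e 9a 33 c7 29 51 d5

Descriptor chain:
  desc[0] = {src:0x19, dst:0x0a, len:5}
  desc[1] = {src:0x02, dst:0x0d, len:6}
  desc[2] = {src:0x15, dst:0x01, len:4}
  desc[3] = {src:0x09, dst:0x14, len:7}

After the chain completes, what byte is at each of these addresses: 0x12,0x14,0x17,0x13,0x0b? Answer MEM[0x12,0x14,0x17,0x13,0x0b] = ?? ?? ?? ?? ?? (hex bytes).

MEM[0x12,0x14,0x17,0x13,0x0b] = 17 00 33 61 9a

[0] 0x19->0x0a len=5 : 4e 9a 33 c7 29
[1] 0x02->0x0d len=6 : c4 92 3f 86 aa 17
[2] 0x15->0x01 len=4 : 7d 74 2a 16
[3] 0x09->0x14 len=7 : 00 4e 9a 33 c4 92 3f
query mem[0x12]=0x17, mem[0x14]=0x00, mem[0x17]=0x33, mem[0x13]=0x61, mem[0x0b]=0x9a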